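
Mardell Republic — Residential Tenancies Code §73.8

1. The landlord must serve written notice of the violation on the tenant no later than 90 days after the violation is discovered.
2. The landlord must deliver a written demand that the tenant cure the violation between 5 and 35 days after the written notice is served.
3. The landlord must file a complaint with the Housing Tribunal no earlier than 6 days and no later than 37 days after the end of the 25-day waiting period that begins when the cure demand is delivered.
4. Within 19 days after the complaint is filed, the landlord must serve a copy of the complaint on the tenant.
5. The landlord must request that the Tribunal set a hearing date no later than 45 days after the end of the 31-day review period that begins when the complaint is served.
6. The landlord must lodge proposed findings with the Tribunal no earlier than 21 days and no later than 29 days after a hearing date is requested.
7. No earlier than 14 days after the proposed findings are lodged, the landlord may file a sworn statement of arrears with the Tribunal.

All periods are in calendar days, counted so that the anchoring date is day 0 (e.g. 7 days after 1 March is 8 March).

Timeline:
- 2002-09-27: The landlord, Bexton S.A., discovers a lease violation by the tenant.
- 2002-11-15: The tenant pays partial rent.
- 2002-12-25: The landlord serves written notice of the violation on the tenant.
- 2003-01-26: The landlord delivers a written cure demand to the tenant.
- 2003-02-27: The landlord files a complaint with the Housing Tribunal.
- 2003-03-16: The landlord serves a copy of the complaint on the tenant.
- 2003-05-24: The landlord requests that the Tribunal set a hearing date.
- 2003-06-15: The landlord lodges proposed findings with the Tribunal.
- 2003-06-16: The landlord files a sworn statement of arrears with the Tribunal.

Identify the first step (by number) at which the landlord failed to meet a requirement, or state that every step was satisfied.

Step 7

Step 1 — counting 90 days from 2002-09-27 (when the violation is discovered) gives a deadline of 2002-12-26; completed 2002-12-25, before the deadline.
Step 2 — 5 and 35 days from 2002-12-25 (when the written notice is served) are 2002-12-30 and 2003-01-29 respectively; done 2003-01-26 — within the window.
Step 3 — 6 and 37 days from 2003-02-20 (end of the 25-day waiting period, which began when the cure demand is delivered on 2003-01-26) are 2003-02-26 and 2003-03-29 respectively; 2003-02-27 falls inside that range.
Step 4 — counting 19 days from 2003-02-27 (when the complaint is filed) gives a deadline of 2003-03-18; done 2003-03-16 — timely.
Step 5 — counting 45 days from 2003-04-16 (end of the 31-day review period, which began when the complaint is served on 2003-03-16) gives a deadline of 2003-05-31; done 2003-05-24 — timely.
Step 6 — 21 and 29 days from 2003-05-24 (when a hearing date is requested) are 2003-06-14 and 2003-06-22 respectively; 2003-06-15 falls inside that range.
Step 7 — must wait 14 days from 2003-06-15 (when the proposed findings are lodged), so not before 2003-06-29; 2003-06-16 is 13 days before the earliest permitted date.
The analysis stops there.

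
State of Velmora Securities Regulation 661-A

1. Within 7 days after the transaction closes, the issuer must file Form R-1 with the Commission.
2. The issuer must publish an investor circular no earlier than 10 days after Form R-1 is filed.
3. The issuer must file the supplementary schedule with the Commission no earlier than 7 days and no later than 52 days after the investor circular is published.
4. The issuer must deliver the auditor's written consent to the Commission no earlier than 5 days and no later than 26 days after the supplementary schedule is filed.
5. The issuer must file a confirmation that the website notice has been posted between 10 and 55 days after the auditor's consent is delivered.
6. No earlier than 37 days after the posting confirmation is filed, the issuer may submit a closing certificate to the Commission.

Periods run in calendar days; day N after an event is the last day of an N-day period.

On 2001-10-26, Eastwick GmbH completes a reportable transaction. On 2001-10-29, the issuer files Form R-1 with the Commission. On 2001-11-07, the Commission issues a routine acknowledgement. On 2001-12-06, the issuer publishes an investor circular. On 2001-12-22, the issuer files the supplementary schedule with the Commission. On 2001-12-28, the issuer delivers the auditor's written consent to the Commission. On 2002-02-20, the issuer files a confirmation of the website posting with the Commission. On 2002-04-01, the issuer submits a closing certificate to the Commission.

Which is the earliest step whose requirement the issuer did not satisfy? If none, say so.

None — every step was satisfied

(1) due by 2001-10-26 + 7 days = 2001-11-02; done 2001-10-29 — timely.
(2) permitted from 2001-10-29 + 10 days = 2001-11-08 onward; done 2001-12-06 — permitted.
(3) the permitted window runs from 2001-12-06 + 7 = 2001-12-13 to 2001-12-06 + 52 = 2002-01-27; 2001-12-22 falls inside that range.
(4) the permitted window runs from 2001-12-22 + 5 = 2001-12-27 to 2001-12-22 + 26 = 2002-01-17; done 2001-12-28 — within the window.
(5) the permitted window runs from 2001-12-28 + 10 = 2002-01-07 to 2001-12-28 + 55 = 2002-02-21; 2002-02-20 falls inside that range.
(6) permitted from 2002-02-20 + 37 days = 2002-03-29 onward; done 2002-04-01, after the minimum wait.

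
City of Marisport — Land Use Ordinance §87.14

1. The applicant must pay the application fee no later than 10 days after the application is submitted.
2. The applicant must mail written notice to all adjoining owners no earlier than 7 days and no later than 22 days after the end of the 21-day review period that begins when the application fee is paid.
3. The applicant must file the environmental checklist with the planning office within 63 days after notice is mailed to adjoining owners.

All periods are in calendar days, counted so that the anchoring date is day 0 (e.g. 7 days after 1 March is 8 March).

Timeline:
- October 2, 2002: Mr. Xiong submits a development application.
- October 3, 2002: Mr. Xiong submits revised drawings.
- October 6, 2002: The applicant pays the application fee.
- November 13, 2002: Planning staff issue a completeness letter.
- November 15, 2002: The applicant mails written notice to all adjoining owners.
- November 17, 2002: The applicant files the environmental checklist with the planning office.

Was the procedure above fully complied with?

Step 1: 10 days after October 2, 2002 (when the application is submitted) is October 12, 2002; completed October 6, 2002, before the deadline.
Step 2: the window is 7–22 days after October 27, 2002 (end of the 21-day review period, which began when the application fee is paid on October 6, 2002), so November 3, 2002 through November 18, 2002; November 15, 2002 falls inside that range.
Step 3: 63 days after November 15, 2002 (when notice is mailed to adjoining owners) is January 17, 2003; completed November 17, 2002, before the deadline.

Yes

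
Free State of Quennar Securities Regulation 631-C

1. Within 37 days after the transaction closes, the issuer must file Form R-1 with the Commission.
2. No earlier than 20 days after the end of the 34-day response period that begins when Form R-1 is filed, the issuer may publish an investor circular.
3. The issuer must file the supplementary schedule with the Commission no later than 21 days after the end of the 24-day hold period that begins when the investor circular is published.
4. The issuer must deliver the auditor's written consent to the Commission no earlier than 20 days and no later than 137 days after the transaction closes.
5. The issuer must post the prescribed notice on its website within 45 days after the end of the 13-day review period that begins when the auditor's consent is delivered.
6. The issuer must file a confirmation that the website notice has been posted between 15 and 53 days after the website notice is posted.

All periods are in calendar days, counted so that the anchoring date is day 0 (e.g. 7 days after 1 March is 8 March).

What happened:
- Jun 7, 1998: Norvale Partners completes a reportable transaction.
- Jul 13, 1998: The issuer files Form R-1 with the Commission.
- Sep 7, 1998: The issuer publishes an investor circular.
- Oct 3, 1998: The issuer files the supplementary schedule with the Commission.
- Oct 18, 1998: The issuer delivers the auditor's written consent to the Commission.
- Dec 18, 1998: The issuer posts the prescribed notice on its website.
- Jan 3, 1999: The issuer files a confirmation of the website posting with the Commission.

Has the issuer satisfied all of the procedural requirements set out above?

No

Step 1: 37 days after Jun 7, 1998 (when the transaction closes) is Jul 14, 1998; done Jul 13, 1998 — timely.
Step 2: the earliest permitted date is 20 days after Aug 16, 1998 (end of the 34-day response period, which began when Form R-1 is filed on Jul 13, 1998), i.e. Sep 5, 1998; Sep 7, 1998 is on or after that date.
Step 3: 21 days after Oct 1, 1998 (end of the 24-day hold period, which began when the investor circular is published on Sep 7, 1998) is Oct 22, 1998; Oct 3, 1998 is within that limit.
Step 4: the window is 20–137 days after Jun 7, 1998 (when the transaction closes), so Jun 27, 1998 through Oct 22, 1998; done Oct 18, 1998 — within the window.
Step 5: 45 days after Oct 31, 1998 (end of the 13-day review period, which began when the auditor's consent is delivered on Oct 18, 1998) is Dec 15, 1998; Dec 18, 1998 misses that deadline by 3 days.
Later steps need not be reached.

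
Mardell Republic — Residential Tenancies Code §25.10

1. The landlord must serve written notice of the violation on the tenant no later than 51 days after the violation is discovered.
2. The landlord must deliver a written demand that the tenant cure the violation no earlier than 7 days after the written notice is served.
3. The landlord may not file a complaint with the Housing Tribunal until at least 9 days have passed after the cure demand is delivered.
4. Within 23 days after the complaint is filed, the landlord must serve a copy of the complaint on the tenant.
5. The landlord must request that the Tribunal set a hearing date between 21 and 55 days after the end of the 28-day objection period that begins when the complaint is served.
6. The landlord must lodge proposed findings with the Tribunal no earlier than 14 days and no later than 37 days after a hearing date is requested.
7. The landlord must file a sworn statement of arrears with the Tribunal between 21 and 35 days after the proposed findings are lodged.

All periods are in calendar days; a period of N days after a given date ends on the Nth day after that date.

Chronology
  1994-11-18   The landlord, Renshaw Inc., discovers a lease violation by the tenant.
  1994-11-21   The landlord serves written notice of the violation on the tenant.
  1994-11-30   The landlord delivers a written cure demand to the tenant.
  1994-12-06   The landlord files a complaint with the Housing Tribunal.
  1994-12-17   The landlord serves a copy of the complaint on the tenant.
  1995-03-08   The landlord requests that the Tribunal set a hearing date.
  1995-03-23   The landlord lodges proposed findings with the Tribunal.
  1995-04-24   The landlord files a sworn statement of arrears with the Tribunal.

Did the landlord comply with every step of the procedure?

No

Step 1 — counting 51 days from 1994-11-18 (when the violation is discovered) gives a deadline of 1995-01-08; completed 1994-11-21, before the deadline.
Step 2 — must wait 7 days from 1994-11-21 (when the written notice is served), so not before 1994-11-28; done 1994-11-30 — permitted.
Step 3 — must wait 9 days from 1994-11-30 (when the cure demand is delivered), so not before 1994-12-09; 1994-12-06 is 3 days before the earliest permitted date.
No need to go further; step 3 was not satisfied.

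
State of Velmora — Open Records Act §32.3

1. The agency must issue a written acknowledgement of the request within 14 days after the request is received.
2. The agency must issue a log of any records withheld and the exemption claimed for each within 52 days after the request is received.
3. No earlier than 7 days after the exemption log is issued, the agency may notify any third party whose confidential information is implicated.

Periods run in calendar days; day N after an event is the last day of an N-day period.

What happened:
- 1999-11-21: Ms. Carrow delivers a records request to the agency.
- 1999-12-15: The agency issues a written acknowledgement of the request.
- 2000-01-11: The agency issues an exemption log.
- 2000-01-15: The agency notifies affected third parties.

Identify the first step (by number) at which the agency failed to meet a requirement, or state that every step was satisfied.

Step 1 — counting 14 days from 1999-11-21 (when the request is received) gives a deadline of 1999-12-05; done 1999-12-15 — 10 days late.
The procedure was therefore not followed at step 1.

Step 1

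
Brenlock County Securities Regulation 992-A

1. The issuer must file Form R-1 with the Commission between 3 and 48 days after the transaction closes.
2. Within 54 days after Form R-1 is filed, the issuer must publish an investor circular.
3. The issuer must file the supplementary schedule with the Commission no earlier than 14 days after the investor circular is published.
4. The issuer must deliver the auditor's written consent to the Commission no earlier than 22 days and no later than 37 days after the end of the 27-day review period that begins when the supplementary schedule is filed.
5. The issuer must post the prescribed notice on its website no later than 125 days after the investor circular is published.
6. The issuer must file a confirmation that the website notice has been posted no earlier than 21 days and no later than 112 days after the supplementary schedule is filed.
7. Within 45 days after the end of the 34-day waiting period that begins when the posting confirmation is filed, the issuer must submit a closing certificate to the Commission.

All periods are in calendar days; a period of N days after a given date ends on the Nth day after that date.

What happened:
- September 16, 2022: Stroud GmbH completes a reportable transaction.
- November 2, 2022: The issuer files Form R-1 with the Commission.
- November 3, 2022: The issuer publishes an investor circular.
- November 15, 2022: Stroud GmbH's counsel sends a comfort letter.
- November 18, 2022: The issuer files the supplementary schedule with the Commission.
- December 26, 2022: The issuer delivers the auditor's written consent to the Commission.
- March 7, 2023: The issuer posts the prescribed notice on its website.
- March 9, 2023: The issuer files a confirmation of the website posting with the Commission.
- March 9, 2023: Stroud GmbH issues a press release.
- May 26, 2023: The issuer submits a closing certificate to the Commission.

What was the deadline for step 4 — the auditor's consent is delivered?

January 21, 2023

The supplementary schedule is filed on November 18, 2022; the 27-day review period therefore ends December 15, 2022, and step 4 runs from that date. The window is 22–37 days after December 15, 2022; it closes on January 21, 2023.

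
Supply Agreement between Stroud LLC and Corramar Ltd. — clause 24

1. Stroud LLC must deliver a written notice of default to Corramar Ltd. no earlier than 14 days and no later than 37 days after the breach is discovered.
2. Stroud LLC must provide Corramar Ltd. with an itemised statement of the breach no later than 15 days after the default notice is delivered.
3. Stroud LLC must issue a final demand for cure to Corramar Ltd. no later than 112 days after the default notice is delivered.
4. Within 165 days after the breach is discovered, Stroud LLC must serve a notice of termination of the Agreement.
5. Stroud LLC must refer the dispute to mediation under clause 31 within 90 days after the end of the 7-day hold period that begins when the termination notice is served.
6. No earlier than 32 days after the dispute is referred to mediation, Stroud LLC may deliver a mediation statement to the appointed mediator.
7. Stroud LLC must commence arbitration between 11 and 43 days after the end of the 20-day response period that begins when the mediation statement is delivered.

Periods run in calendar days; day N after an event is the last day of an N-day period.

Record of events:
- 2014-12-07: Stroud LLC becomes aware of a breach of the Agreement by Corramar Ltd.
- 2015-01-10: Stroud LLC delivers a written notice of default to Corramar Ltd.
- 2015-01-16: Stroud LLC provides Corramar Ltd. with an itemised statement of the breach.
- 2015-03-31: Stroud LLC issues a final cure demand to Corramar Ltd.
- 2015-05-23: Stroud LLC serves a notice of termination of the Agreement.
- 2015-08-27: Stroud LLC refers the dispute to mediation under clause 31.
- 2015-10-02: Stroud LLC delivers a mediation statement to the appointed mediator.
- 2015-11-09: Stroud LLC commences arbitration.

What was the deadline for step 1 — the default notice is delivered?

Step 1 runs from 2014-12-07, when the breach is discovered. The window is 14–37 days after 2014-12-07; it closes on 2015-01-13.

2015-01-13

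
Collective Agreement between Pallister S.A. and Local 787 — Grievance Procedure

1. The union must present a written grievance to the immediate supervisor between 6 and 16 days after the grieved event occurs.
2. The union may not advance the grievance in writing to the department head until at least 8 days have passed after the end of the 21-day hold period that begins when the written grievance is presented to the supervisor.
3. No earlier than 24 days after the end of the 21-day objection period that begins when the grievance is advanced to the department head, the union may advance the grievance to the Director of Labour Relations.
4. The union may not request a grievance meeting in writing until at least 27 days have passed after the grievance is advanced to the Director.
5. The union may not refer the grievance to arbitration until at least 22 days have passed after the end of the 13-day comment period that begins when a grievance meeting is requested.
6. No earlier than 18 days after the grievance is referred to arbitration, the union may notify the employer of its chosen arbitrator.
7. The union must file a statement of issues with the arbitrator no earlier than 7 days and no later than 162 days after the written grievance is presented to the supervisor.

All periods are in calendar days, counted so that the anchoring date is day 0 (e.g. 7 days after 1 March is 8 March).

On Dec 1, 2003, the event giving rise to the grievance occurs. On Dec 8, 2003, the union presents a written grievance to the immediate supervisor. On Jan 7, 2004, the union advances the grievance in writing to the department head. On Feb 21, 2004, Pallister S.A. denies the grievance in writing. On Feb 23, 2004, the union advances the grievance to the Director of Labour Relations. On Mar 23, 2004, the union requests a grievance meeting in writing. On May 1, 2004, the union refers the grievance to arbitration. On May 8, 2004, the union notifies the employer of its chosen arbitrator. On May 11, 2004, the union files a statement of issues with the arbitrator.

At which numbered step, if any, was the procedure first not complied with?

(1) the permitted window runs from Dec 1, 2003 + 6 = Dec 7, 2003 to Dec 1, 2003 + 16 = Dec 17, 2003; Dec 8, 2003 falls inside that range.
(2) permitted from Dec 29, 2003 + 8 days = Jan 6, 2004 onward; Jan 7, 2004 is on or after that date.
(3) permitted from Jan 28, 2004 + 24 days = Feb 21, 2004 onward; done Feb 23, 2004, after the minimum wait.
(4) permitted from Feb 23, 2004 + 27 days = Mar 21, 2004 onward; done Mar 23, 2004 — permitted.
(5) permitted from Apr 5, 2004 + 22 days = Apr 27, 2004 onward; done May 1, 2004, after the minimum wait.
(6) permitted from May 1, 2004 + 18 days = May 19, 2004 onward; done May 8, 2004 — 11 days too early.
The analysis stops there.

Step 6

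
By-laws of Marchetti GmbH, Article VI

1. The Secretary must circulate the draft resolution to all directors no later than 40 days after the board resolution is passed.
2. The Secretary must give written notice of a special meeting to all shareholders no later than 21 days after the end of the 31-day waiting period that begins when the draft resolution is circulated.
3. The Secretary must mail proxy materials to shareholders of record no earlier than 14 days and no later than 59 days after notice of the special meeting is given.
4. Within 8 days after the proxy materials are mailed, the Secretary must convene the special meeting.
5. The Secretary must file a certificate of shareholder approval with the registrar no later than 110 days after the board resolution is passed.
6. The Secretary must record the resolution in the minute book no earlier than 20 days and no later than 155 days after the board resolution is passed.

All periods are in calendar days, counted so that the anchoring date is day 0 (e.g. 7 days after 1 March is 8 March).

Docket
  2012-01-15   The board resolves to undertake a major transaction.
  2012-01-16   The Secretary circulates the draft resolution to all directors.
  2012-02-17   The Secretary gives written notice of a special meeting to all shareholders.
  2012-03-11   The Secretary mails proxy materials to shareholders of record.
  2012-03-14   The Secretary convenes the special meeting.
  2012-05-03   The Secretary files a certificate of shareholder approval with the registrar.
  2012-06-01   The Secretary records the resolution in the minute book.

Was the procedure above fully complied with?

Yes

Step 1: 40 days after 2012-01-15 (when the board resolution is passed) is 2012-02-24; completed 2012-01-16, before the deadline.
Step 2: 21 days after 2012-02-16 (end of the 31-day waiting period, which began when the draft resolution is circulated on 2012-01-16) is 2012-03-08; completed 2012-02-17, before the deadline.
Step 3: the window is 14–59 days after 2012-02-17 (when notice of the special meeting is given), so 2012-03-02 through 2012-04-16; done 2012-03-11, which is between those dates.
Step 4: 8 days after 2012-03-11 (when the proxy materials are mailed) is 2012-03-19; completed 2012-03-14, before the deadline.
Step 5: 110 days after 2012-01-15 (when the board resolution is passed) is 2012-05-04; completed 2012-05-03, before the deadline.
Step 6: the window is 20–155 days after 2012-01-15 (when the board resolution is passed), so 2012-02-04 through 2012-06-18; done 2012-06-01 — within the window.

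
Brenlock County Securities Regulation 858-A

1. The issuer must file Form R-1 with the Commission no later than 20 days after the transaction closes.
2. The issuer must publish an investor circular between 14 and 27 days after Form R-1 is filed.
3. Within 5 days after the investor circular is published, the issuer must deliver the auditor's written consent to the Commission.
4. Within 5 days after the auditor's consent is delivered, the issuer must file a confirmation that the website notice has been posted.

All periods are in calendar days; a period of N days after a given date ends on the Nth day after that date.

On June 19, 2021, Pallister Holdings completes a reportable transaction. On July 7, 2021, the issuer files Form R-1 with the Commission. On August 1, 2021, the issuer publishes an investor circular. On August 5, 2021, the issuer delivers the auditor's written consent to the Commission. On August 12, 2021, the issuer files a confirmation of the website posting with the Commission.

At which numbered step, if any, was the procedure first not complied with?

(1) due by June 19, 2021 + 20 days = July 9, 2021; done July 7, 2021 — timely.
(2) the permitted window runs from July 7, 2021 + 14 = July 21, 2021 to July 7, 2021 + 27 = August 3, 2021; done August 1, 2021 — within the window.
(3) due by August 1, 2021 + 5 days = August 6, 2021; August 5, 2021 is within that limit.
(4) due by August 5, 2021 + 5 days = August 10, 2021; August 12, 2021 misses that deadline by 2 days.

Step 4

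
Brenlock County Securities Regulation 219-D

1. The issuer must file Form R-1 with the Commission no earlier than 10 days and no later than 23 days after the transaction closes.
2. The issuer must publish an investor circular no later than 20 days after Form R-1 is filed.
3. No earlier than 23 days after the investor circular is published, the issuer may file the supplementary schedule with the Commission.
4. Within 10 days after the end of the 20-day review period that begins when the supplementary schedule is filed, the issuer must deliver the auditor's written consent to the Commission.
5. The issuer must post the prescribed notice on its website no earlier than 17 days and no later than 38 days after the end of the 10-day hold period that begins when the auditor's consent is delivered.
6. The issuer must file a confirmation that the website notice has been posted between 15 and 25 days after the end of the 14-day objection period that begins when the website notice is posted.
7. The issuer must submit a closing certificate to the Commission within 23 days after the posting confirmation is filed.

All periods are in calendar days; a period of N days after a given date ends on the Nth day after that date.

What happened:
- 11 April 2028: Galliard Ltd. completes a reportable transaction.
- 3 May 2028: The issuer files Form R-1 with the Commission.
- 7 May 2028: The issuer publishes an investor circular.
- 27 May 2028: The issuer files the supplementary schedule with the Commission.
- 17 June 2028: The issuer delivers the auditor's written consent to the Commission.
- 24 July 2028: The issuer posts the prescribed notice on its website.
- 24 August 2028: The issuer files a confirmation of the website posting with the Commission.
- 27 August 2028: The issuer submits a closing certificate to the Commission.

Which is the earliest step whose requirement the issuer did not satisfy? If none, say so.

Step 3

(1) the permitted window runs from 11 April 2028 + 10 = 21 April 2028 to 11 April 2028 + 23 = 4 May 2028; done 3 May 2028, which is between those dates.
(2) due by 3 May 2028 + 20 days = 23 May 2028; 7 May 2028 is within that limit.
(3) permitted from 7 May 2028 + 23 days = 30 May 2028 onward; acted on 27 May 2028, 3 days prematurely.
The procedure was therefore not followed at step 3.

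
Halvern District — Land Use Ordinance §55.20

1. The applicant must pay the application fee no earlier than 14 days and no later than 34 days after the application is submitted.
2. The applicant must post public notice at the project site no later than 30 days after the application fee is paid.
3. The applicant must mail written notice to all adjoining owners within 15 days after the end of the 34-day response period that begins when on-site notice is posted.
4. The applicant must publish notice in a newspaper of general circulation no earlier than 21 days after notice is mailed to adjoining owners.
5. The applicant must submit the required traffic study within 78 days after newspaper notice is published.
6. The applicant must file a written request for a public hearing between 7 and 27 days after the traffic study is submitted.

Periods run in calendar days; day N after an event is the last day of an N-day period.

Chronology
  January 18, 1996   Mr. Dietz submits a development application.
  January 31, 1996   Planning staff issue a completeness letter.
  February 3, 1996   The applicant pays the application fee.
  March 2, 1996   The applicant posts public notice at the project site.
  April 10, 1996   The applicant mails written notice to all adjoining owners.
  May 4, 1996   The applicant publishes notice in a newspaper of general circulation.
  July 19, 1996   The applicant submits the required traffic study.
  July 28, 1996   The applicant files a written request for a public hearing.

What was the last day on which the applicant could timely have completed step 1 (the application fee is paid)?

February 21, 1996

Step 1 runs from January 18, 1996, when the application is submitted. The window is 14–34 days after January 18, 1996; it closes on February 21, 1996.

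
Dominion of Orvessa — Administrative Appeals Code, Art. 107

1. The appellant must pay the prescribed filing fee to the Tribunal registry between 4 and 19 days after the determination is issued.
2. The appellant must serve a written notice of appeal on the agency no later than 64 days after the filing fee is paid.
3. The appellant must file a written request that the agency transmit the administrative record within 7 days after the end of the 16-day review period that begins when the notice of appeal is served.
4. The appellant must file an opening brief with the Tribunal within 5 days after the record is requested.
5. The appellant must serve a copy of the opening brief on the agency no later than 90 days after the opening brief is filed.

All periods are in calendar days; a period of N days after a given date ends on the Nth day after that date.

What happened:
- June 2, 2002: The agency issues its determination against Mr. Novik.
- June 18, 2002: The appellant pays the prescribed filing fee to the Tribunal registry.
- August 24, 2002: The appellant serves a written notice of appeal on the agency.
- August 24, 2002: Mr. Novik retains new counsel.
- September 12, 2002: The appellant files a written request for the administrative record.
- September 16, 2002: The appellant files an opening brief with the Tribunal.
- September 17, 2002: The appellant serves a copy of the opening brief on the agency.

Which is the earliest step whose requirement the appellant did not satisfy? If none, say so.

Step 2

(1) the permitted window runs from June 2, 2002 + 4 = June 6, 2002 to June 2, 2002 + 19 = June 21, 2002; done June 18, 2002 — within the window.
(2) due by June 18, 2002 + 64 days = August 21, 2002; done August 24, 2002 — 3 days late.
The procedure was therefore not followed at step 2.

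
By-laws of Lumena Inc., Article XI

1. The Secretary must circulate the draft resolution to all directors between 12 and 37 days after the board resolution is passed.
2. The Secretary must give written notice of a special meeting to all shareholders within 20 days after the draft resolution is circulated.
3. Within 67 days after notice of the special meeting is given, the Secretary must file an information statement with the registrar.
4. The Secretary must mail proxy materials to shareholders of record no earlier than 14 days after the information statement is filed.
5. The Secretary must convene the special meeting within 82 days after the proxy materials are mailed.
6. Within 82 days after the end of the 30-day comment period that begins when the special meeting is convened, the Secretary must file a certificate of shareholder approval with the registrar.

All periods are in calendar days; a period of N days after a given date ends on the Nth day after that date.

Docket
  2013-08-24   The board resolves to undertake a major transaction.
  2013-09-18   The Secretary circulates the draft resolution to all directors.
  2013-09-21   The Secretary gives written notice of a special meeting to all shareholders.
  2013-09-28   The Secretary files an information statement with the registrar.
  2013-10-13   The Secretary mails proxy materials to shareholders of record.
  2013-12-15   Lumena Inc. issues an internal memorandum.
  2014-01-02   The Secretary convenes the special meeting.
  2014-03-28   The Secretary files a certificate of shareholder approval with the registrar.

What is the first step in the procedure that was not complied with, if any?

None — every step was satisfied

(1) the permitted window runs from 2013-08-24 + 12 = 2013-09-05 to 2013-08-24 + 37 = 2013-09-30; done 2013-09-18, which is between those dates.
(2) due by 2013-09-18 + 20 days = 2013-10-08; completed 2013-09-21, before the deadline.
(3) due by 2013-09-21 + 67 days = 2013-11-27; 2013-09-28 is within that limit.
(4) permitted from 2013-09-28 + 14 days = 2013-10-12 onward; 2013-10-13 is on or after that date.
(5) due by 2013-10-13 + 82 days = 2014-01-03; completed 2014-01-02, before the deadline.
(6) due by 2014-02-01 + 82 days = 2014-04-24; completed 2014-03-28, before the deadline.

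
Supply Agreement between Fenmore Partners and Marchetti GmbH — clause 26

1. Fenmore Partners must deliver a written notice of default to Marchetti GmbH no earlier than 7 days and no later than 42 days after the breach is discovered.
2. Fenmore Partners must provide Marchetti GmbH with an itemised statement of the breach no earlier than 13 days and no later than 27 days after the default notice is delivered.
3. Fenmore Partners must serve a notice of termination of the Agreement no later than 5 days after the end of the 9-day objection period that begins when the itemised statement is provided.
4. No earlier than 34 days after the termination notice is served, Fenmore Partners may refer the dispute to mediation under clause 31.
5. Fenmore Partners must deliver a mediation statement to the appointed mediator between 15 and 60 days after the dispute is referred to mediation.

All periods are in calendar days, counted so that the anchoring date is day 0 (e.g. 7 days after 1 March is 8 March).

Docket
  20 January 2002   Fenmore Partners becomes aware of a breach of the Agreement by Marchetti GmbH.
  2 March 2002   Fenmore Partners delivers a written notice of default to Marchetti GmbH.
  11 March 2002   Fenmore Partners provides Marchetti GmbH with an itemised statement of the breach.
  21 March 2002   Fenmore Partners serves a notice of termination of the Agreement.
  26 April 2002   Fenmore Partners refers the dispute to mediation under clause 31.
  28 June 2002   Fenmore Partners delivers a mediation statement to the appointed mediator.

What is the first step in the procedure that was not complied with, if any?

Step 1: the window is 7–42 days after 20 January 2002 (when the breach is discovered), so 27 January 2002 through 3 March 2002; 2 March 2002 falls inside that range.
Step 2: the window is 13–27 days after 2 March 2002 (when the default notice is delivered), so 15 March 2002 through 29 March 2002; done 11 March 2002 — 4 days before the window opened.
The analysis stops there.

Step 2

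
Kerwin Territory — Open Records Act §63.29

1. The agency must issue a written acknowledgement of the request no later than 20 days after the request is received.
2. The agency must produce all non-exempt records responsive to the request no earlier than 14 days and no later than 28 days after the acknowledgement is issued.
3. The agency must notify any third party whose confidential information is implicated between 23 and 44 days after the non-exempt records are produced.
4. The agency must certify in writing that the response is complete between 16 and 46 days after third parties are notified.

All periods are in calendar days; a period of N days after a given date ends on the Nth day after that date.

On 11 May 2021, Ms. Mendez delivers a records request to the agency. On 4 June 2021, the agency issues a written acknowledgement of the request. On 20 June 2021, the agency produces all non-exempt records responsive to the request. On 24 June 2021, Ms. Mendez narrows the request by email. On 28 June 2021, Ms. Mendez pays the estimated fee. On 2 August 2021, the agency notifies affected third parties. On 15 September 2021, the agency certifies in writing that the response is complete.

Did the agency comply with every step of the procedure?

Step 1: 20 days after 11 May 2021 (when the request is received) is 31 May 2021; not done until 4 June 2021, 4 days after the deadline.

No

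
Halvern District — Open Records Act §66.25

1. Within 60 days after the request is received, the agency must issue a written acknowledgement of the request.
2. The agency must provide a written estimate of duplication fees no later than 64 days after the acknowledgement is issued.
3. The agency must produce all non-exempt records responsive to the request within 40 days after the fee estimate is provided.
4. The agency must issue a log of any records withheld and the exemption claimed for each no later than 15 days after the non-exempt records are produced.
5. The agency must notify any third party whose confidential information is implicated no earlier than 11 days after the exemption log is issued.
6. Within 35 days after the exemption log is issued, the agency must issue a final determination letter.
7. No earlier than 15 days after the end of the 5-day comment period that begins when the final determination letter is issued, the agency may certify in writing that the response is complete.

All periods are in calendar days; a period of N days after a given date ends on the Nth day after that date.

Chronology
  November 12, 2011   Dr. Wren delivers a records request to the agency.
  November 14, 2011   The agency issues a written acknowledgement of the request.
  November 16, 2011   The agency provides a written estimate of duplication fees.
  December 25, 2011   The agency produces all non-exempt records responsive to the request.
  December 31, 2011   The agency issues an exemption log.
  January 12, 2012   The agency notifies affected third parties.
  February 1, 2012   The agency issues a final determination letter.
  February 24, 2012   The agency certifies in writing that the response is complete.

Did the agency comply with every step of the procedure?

Yes

Step 1: 60 days after November 12, 2011 (when the request is received) is January 11, 2012; November 14, 2011 is within that limit.
Step 2: 64 days after November 14, 2011 (when the acknowledgement is issued) is January 17, 2012; done November 16, 2011 — timely.
Step 3: 40 days after November 16, 2011 (when the fee estimate is provided) is December 26, 2011; December 25, 2011 is within that limit.
Step 4: 15 days after December 25, 2011 (when the non-exempt records are produced) is January 9, 2012; completed December 31, 2011, before the deadline.
Step 5: the earliest permitted date is 11 days after December 31, 2011 (when the exemption log is issued), i.e. January 11, 2012; done January 12, 2012 — permitted.
Step 6: 35 days after December 31, 2011 (when the exemption log is issued) is February 4, 2012; completed February 1, 2012, before the deadline.
Step 7: the earliest permitted date is 15 days after February 6, 2012 (end of the 5-day comment period, which began when the final determination letter is issued on February 1, 2012), i.e. February 21, 2012; done February 24, 2012, after the minimum wait.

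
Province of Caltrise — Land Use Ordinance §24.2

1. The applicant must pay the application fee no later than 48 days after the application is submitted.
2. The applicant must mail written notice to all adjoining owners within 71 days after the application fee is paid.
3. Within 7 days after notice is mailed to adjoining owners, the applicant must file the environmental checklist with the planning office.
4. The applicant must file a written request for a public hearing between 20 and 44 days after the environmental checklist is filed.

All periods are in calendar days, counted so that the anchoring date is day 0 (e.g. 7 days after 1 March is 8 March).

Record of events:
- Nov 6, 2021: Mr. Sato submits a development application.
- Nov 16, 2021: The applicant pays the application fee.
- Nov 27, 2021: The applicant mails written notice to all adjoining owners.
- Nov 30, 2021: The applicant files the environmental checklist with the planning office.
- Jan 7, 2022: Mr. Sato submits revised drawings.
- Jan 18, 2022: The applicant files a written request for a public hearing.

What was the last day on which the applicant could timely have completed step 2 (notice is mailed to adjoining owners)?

Jan 26, 2022

Step 2 runs from Nov 16, 2021, when the application fee is paid. 71 days after Nov 16, 2021 is Jan 26, 2022.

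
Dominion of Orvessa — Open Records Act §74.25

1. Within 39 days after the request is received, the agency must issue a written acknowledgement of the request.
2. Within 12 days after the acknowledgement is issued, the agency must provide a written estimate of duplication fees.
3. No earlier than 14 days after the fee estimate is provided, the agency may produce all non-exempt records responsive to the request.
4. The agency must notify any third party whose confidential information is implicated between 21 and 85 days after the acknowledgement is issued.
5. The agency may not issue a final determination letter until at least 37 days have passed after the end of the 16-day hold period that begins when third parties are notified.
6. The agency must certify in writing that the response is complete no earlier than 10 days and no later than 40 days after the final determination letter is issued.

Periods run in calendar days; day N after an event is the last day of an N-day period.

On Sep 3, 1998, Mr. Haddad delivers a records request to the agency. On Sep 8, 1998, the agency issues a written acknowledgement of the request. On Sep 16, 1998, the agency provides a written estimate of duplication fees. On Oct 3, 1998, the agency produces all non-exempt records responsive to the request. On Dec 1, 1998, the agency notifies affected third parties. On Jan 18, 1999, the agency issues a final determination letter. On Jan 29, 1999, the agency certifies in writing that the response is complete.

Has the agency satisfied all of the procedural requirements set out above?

No

(1) due by Sep 3, 1998 + 39 days = Oct 12, 1998; done Sep 8, 1998 — timely.
(2) due by Sep 8, 1998 + 12 days = Sep 20, 1998; done Sep 16, 1998 — timely.
(3) permitted from Sep 16, 1998 + 14 days = Sep 30, 1998 onward; Oct 3, 1998 is on or after that date.
(4) the permitted window runs from Sep 8, 1998 + 21 = Sep 29, 1998 to Sep 8, 1998 + 85 = Dec 2, 1998; done Dec 1, 1998 — within the window.
(5) permitted from Dec 17, 1998 + 37 days = Jan 23, 1999 onward; Jan 18, 1999 is 5 days before the earliest permitted date.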